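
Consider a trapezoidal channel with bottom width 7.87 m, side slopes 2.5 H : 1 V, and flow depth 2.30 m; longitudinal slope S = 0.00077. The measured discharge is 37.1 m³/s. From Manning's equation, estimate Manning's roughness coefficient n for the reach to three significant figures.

0.0313

A = (b + z·y)·y = (7.87 + 2.5×2.30)×2.30 = 31.33 m²
P = b + 2y√(1+z²) = 7.87 + 2×2.30×√(1+2.5²) = 20.26 m
R = A/P = 31.33/20.26 = 1.547 m
n = (1/Q)·A·R^(2/3)·S^(1/2) = (1/37.1) × 31.33 × 1.337 × 0.02775 = 0.03133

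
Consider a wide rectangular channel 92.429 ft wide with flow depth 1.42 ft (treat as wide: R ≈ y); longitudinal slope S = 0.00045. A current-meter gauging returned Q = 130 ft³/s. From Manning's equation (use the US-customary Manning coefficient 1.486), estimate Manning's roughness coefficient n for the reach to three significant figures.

0.0402

A = b·y = 92.429 × 1.42 = 131.2 ft²
Wide channel: R ≈ y = 1.42 ft
n = (1.486/Q)·A·R^(2/3)·S^(1/2) = (1.486/130) × 131.2 × 1.263 × 0.02121 = 0.04021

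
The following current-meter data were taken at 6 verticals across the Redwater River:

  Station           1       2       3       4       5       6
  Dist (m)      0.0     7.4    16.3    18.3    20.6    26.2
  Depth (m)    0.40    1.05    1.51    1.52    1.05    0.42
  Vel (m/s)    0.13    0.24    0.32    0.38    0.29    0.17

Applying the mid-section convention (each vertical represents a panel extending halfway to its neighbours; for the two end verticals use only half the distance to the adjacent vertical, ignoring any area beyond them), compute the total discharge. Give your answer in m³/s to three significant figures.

7.52 m³/s

w_1 = (7.4 − 0.0)/2 = 3.7 m; q_1 = 0.13 × 0.40 × 3.7 = 0.1924 m³/s
w_2 = (16.3 − 0.0)/2 = 8.15 m; q_2 = 0.24 × 1.05 × 8.15 = 2.054 m³/s
w_3 = (18.3 − 7.4)/2 = 5.45 m; q_3 = 0.32 × 1.51 × 5.45 = 2.633 m³/s
w_4 = (20.6 − 16.3)/2 = 2.15 m; q_4 = 0.38 × 1.52 × 2.15 = 1.242 m³/s
w_5 = (26.2 − 18.3)/2 = 3.95 m; q_5 = 0.29 × 1.05 × 3.95 = 1.203 m³/s
w_6 = (26.2 − 20.6)/2 = 2.8 m; q_6 = 0.17 × 0.42 × 2.8 = 0.1999 m³/s
Q = Σ qᵢ = 7.524 m³/s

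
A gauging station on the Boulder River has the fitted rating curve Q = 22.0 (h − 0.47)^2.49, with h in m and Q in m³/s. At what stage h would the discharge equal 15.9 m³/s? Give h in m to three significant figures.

1.35 m

h − h₀ = (Q/C)^(1/b) = (15.9/22.0)^(1/2.49) = 0.8777 m
h = 0.47 + 0.8777 = 1.348 m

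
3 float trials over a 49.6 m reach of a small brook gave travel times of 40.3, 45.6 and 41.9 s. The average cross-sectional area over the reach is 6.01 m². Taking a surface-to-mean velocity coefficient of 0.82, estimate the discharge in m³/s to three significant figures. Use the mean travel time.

t̄ = (40.3 + 45.6 + 41.9) / 3 = 42.6 s
v_surface = L / t̄ = 49.6 / 42.6 = 1.164 m/s
v_mean = 0.82 × 1.164 = 0.9547 m/s
Q = A × v_mean = 6.01 × 0.9547 = 5.738 m³/s

5.74 m³/s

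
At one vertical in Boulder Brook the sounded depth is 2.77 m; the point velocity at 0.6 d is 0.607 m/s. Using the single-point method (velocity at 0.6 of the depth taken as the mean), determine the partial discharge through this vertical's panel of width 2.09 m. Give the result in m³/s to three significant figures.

3.51 m³/s

v̄ = v₀.₆ = 0.607 m/s
q = v̄ × d × w = 0.6070 × 2.77 × 2.09 = 3.514 m³/s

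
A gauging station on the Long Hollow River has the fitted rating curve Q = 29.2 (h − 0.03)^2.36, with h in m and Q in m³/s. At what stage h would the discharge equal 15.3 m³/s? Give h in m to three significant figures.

h − h₀ = (Q/C)^(1/b) = (15.3/29.2)^(1/2.36) = 0.7604 m
h = 0.03 + 0.7604 = 0.7904 m

0.790 m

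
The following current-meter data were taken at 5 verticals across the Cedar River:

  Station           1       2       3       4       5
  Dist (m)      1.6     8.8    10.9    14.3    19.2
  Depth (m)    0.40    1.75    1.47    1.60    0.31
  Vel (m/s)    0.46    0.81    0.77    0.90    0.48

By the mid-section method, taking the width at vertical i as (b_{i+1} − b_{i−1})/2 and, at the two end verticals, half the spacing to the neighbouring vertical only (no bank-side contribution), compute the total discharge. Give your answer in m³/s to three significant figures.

w_1 = (8.8 − 1.6)/2 = 3.6 m; q_1 = 0.46 × 0.40 × 3.6 = 0.6624 m³/s
w_2 = (10.9 − 1.6)/2 = 4.65 m; q_2 = 0.81 × 1.75 × 4.65 = 6.591 m³/s
w_3 = (14.3 − 8.8)/2 = 2.75 m; q_3 = 0.77 × 1.47 × 2.75 = 3.113 m³/s
w_4 = (19.2 − 10.9)/2 = 4.15 m; q_4 = 0.90 × 1.60 × 4.15 = 5.976 m³/s
w_5 = (19.2 − 14.3)/2 = 2.45 m; q_5 = 0.48 × 0.31 × 2.45 = 0.3646 m³/s
Q = Σ qᵢ = 16.71 m³/s

16.7 m³/s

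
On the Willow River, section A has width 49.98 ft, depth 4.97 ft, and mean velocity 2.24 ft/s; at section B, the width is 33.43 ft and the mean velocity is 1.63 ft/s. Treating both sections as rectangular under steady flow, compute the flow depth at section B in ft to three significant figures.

10.2 ft

Q = A₁V₁ = (49.98×4.97) × 2.24 = 556.4 ft³/s
d₂ = Q/(b₂ V₂) = 556.4/(33.43×1.63) = 10.21 ft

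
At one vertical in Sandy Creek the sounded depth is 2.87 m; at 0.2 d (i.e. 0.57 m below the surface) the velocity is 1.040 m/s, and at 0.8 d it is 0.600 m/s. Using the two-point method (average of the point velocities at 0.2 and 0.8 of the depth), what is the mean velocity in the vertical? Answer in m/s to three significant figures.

0.820 m/s

v̄ = (1.040 + 0.600) / 2 = 0.8200 m/s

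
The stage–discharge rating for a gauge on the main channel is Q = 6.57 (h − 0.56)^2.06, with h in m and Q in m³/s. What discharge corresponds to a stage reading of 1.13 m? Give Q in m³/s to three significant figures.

2.06 m³/s

Q = 6.57 × (1.13 − 0.56)^2.06 = 6.57 × 0.57^2.06 = 2.064 m³/s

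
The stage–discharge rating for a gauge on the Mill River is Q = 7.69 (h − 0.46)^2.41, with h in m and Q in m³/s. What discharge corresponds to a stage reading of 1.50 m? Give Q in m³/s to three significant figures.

8.45 m³/s

Q = 7.69 × (1.50 − 0.46)^2.41 = 7.69 × 1.04^2.41 = 8.452 m³/s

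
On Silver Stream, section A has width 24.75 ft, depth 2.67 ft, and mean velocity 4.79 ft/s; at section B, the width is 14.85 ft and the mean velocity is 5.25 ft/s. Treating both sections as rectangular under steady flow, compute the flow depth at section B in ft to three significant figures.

4.06 ft

Q = A₁V₁ = (24.75×2.67) × 4.79 = 316.5 ft³/s
d₂ = Q/(b₂ V₂) = 316.5/(14.85×5.25) = 4.060 ft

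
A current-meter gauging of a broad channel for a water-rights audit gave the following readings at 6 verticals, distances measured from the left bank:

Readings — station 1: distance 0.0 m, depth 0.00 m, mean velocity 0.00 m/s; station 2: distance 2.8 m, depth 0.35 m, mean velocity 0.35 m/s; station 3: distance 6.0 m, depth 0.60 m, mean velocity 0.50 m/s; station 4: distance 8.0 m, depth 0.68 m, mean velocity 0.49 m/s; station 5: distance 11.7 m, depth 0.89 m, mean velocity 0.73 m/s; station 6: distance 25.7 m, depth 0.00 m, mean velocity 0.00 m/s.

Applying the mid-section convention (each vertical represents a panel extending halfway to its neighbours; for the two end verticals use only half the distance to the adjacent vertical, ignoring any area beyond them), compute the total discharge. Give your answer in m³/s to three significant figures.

7.85 m³/s

w_2 = (6.0 − 0.0)/2 = 3 m; q_2 = 0.35 × 0.35 × 3 = 0.3675 m³/s
w_3 = (8.0 − 2.8)/2 = 2.6 m; q_3 = 0.50 × 0.60 × 2.6 = 0.7800 m³/s
w_4 = (11.7 − 6.0)/2 = 2.85 m; q_4 = 0.49 × 0.68 × 2.85 = 0.9496 m³/s
w_5 = (25.7 − 8.0)/2 = 8.85 m; q_5 = 0.73 × 0.89 × 8.85 = 5.750 m³/s
Stations 1, 6 contribute zero (depth or velocity is 0).
Q = Σ qᵢ = 7.847 m³/s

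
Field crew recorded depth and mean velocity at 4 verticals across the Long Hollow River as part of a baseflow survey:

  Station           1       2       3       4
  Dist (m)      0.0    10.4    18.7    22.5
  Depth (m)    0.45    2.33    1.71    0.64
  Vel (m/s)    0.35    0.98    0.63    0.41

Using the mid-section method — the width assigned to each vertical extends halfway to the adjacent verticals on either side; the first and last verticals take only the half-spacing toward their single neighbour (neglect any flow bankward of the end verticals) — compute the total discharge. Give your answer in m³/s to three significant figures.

w_1 = (10.4 − 0.0)/2 = 5.2 m; q_1 = 0.35 × 0.45 × 5.2 = 0.8190 m³/s
w_2 = (18.7 − 0.0)/2 = 9.35 m; q_2 = 0.98 × 2.33 × 9.35 = 21.35 m³/s
w_3 = (22.5 − 10.4)/2 = 6.05 m; q_3 = 0.63 × 1.71 × 6.05 = 6.518 m³/s
w_4 = (22.5 − 18.7)/2 = 1.9 m; q_4 = 0.41 × 0.64 × 1.9 = 0.4986 m³/s
Q = Σ qᵢ = 29.19 m³/s

29.2 m³/s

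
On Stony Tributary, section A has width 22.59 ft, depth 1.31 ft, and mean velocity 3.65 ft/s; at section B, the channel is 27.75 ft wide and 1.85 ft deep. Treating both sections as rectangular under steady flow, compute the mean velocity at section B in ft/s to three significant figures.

Q = A₁V₁ = (22.59×1.31) × 3.65 = 108.0 ft³/s
A₂ = 27.75 × 1.85 = 51.34 ft²
V₂ = Q/A₂ = 108.0/51.34 = 2.104 ft/s

2.10 ft/s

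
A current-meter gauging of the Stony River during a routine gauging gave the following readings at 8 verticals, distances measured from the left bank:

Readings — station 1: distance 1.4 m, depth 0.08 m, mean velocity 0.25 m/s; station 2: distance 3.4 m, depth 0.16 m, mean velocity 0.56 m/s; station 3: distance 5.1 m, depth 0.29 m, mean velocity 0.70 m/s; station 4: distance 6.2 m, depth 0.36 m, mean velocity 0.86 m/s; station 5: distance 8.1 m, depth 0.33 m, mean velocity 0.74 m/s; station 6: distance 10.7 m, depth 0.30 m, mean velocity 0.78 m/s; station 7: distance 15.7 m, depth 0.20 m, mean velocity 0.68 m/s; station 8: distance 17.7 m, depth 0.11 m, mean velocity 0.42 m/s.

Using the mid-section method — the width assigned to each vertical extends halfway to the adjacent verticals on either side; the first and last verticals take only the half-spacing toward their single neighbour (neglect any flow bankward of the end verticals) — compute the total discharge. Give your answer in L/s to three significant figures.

2900 L/s

w_1 = (3.4 − 1.4)/2 = 1 m; q_1 = 0.25 × 0.08 × 1 = 0.02000 m³/s
w_2 = (5.1 − 1.4)/2 = 1.85 m; q_2 = 0.56 × 0.16 × 1.85 = 0.1658 m³/s
w_3 = (6.2 − 3.4)/2 = 1.4 m; q_3 = 0.70 × 0.29 × 1.4 = 0.2842 m³/s
w_4 = (8.1 − 5.1)/2 = 1.5 m; q_4 = 0.86 × 0.36 × 1.5 = 0.4644 m³/s
w_5 = (10.7 − 6.2)/2 = 2.25 m; q_5 = 0.74 × 0.33 × 2.25 = 0.5495 m³/s
w_6 = (15.7 − 8.1)/2 = 3.8 m; q_6 = 0.78 × 0.30 × 3.8 = 0.8892 m³/s
w_7 = (17.7 − 10.7)/2 = 3.5 m; q_7 = 0.68 × 0.20 × 3.5 = 0.4760 m³/s
w_8 = (17.7 − 15.7)/2 = 1 m; q_8 = 0.42 × 0.11 × 1 = 0.04620 m³/s
Q = Σ qᵢ = 2.895 m³/s
= 2.895 × 1000 = 2895 L/s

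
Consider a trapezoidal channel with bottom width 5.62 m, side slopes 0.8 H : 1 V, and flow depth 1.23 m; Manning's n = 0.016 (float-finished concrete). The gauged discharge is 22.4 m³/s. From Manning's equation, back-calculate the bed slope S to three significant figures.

A = (b + z·y)·y = (5.62 + 0.8×1.23)×1.23 = 8.123 m²
P = b + 2y√(1+z²) = 5.62 + 2×1.23×√(1+0.8²) = 8.770 m
R = A/P = 8.123/8.770 = 0.9262 m
S = (Q·n / (1·A·R^(2/3)))² = (22.4×0.016 / (1×8.123×0.9502))² = 0.002156

0.00216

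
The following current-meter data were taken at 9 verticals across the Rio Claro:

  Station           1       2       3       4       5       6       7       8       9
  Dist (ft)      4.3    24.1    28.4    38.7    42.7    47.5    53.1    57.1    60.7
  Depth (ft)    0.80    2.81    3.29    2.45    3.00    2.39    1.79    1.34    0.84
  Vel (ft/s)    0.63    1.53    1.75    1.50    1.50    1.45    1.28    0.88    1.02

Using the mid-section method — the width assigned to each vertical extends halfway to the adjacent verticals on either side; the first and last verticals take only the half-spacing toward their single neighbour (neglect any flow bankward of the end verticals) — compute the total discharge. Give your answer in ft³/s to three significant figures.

180 ft³/s

w_1 = (24.1 − 4.3)/2 = 9.9 ft; q_1 = 0.63 × 0.80 × 9.9 = 4.990 ft³/s
w_2 = (28.4 − 4.3)/2 = 12.05 ft; q_2 = 1.53 × 2.81 × 12.05 = 51.81 ft³/s
w_3 = (38.7 − 24.1)/2 = 7.3 ft; q_3 = 1.75 × 3.29 × 7.3 = 42.03 ft³/s
w_4 = (42.7 − 28.4)/2 = 7.15 ft; q_4 = 1.50 × 2.45 × 7.15 = 26.28 ft³/s
w_5 = (47.5 − 38.7)/2 = 4.4 ft; q_5 = 1.50 × 3.00 × 4.4 = 19.80 ft³/s
w_6 = (53.1 − 42.7)/2 = 5.2 ft; q_6 = 1.45 × 2.39 × 5.2 = 18.02 ft³/s
w_7 = (57.1 − 47.5)/2 = 4.8 ft; q_7 = 1.28 × 1.79 × 4.8 = 11.00 ft³/s
w_8 = (60.7 − 53.1)/2 = 3.8 ft; q_8 = 0.88 × 1.34 × 3.8 = 4.481 ft³/s
w_9 = (60.7 − 57.1)/2 = 1.8 ft; q_9 = 1.02 × 0.84 × 1.8 = 1.542 ft³/s
Q = Σ qᵢ = 179.9 ft³/s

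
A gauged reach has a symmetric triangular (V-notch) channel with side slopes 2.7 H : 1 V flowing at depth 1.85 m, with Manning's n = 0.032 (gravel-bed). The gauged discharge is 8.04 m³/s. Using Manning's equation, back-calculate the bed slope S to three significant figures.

A = z·y² = 2.7×1.85² = 9.241 m²
P = 2y√(1+z²) = 2×1.85×√(1+2.7²) = 10.65 m
R = A/P = 9.241/10.65 = 0.8674 m
S = (Q·n / (1·A·R^(2/3)))² = (8.04×0.032 / (1×9.241×0.9095))² = 0.0009370

0.000937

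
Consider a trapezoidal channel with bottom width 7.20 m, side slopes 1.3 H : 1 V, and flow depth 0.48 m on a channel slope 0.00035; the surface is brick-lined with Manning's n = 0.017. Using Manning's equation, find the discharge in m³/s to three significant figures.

2.35 m³/s

A = (b + z·y)·y = (7.20 + 1.3×0.48)×0.48 = 3.756 m²
P = b + 2y√(1+z²) = 7.20 + 2×0.48×√(1+1.3²) = 8.775 m
R = A/P = 3.756/8.775 = 0.4280 m
Q = (1/n)·A·R^(2/3)·S^(1/2) = (1/0.017) × 3.756 × 0.4280^(2/3) × 0.00035^(1/2) = 2.347 m³/s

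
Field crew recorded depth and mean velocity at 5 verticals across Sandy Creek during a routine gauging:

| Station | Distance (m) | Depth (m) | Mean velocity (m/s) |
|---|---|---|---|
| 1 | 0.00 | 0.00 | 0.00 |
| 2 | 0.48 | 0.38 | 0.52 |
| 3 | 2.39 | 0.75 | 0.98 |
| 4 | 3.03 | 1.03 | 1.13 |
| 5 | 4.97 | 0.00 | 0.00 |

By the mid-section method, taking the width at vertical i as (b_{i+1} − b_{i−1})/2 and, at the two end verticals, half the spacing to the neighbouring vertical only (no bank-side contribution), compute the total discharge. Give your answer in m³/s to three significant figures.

w_2 = (2.39 − 0.00)/2 = 1.195 m; q_2 = 0.52 × 0.38 × 1.195 = 0.2361 m³/s
w_3 = (3.03 − 0.48)/2 = 1.275 m; q_3 = 0.98 × 0.75 × 1.275 = 0.9371 m³/s
w_4 = (4.97 − 2.39)/2 = 1.29 m; q_4 = 1.13 × 1.03 × 1.29 = 1.501 m³/s
Stations 1, 5 contribute zero (depth or velocity is 0).
Q = Σ qᵢ = 2.675 m³/s

2.67 m³/s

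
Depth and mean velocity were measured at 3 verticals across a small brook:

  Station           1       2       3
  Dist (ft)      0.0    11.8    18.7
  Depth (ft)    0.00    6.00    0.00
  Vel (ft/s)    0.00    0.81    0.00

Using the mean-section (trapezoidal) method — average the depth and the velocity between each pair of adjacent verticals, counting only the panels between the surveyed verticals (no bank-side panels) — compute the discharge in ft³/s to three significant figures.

Panel 1-2: Δb = 11.8 ft, d̄ = (0.00+6.00)/2 = 3, v̄ = (0.00+0.81)/2 = 0.405 → q = 11.8×3×0.405 = 14.34 ft³/s
Panel 2-3: Δb = 6.9 ft, d̄ = (6.00+0.00)/2 = 3, v̄ = (0.81+0.00)/2 = 0.405 → q = 6.9×3×0.405 = 8.384 ft³/s
Q = Σ q = 22.72 ft³/s

22.7 ft³/s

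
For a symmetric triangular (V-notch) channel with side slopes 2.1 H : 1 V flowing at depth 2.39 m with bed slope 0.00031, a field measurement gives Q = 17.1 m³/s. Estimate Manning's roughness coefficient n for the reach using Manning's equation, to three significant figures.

0.0130

A = z·y² = 2.1×2.39² = 12.00 m²
P = 2y√(1+z²) = 2×2.39×√(1+2.1²) = 11.12 m
R = A/P = 12.00/11.12 = 1.079 m
n = (1/Q)·A·R^(2/3)·S^(1/2) = (1/17.1) × 12.00 × 1.052 × 0.01761 = 0.01299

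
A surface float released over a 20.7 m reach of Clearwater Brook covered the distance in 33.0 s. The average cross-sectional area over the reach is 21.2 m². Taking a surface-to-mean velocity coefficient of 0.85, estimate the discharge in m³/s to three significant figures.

v_surface = L / t̄ = 20.7 / 33 = 0.6273 m/s
v_mean = 0.85 × 0.6273 = 0.5332 m/s
Q = A × v_mean = 21.2 × 0.5332 = 11.30 m³/s

11.3 m³/s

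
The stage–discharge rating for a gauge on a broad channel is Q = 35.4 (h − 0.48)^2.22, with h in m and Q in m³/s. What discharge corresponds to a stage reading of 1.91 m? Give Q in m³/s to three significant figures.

Q = 35.4 × (1.91 − 0.48)^2.22 = 35.4 × 1.43^2.22 = 78.32 m³/s

78.3 m³/s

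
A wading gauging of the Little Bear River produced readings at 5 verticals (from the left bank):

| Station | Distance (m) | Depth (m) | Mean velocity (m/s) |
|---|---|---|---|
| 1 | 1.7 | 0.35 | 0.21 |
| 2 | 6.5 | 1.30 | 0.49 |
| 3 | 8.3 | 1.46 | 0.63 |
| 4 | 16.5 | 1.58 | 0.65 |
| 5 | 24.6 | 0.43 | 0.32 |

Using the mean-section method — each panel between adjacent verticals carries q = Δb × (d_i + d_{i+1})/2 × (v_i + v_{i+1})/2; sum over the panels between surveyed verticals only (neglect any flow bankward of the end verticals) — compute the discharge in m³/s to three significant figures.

14.7 m³/s

Panel 1-2: Δb = 4.8 m, d̄ = (0.35+1.30)/2 = 0.825, v̄ = (0.21+0.49)/2 = 0.35 → q = 4.8×0.825×0.35 = 1.386 m³/s
Panel 2-3: Δb = 1.8 m, d̄ = (1.30+1.46)/2 = 1.38, v̄ = (0.49+0.63)/2 = 0.56 → q = 1.8×1.38×0.56 = 1.391 m³/s
Panel 3-4: Δb = 8.2 m, d̄ = (1.46+1.58)/2 = 1.52, v̄ = (0.63+0.65)/2 = 0.64 → q = 8.2×1.52×0.64 = 7.977 m³/s
Panel 4-5: Δb = 8.1 m, d̄ = (1.58+0.43)/2 = 1.005, v̄ = (0.65+0.32)/2 = 0.485 → q = 8.1×1.005×0.485 = 3.948 m³/s
Q = Σ q = 14.70 m³/s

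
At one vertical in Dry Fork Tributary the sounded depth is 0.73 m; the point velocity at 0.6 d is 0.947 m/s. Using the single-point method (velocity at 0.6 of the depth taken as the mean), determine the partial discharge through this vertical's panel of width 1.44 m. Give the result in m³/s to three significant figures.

v̄ = v₀.₆ = 0.947 m/s
q = v̄ × d × w = 0.9470 × 0.73 × 1.44 = 0.9955 m³/s

0.995 m³/s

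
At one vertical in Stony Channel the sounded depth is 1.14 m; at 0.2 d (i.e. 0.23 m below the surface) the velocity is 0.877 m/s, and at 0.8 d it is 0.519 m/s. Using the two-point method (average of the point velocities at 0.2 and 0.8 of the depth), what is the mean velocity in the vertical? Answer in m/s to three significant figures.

v̄ = (0.877 + 0.519) / 2 = 0.6980 m/s

0.698 m/s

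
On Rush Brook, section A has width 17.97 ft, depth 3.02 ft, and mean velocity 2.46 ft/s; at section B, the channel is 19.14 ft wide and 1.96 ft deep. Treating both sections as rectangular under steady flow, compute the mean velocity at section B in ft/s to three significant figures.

3.56 ft/s

Q = A₁V₁ = (17.97×3.02) × 2.46 = 133.5 ft³/s
A₂ = 19.14 × 1.96 = 37.51 ft²
V₂ = Q/A₂ = 133.5/37.51 = 3.559 ft/s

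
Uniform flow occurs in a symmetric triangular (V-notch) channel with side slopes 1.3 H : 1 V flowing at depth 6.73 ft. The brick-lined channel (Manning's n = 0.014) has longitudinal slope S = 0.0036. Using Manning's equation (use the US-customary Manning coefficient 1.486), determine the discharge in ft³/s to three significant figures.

721 ft³/s

A = z·y² = 1.3×6.73² = 58.88 ft²
P = 2y√(1+z²) = 2×6.73×√(1+1.3²) = 22.08 ft
R = A/P = 58.88/22.08 = 2.667 ft
Q = (1.486/n)·A·R^(2/3)·S^(1/2) = (1.486/0.014) × 58.88 × 2.667^(2/3) × 0.0036^(1/2) = 721.2 ft³/s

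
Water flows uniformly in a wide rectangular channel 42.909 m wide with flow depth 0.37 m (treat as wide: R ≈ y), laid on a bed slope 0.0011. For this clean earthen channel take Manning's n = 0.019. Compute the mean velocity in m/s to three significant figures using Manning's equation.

A = b·y = 42.909 × 0.37 = 15.88 m²
Wide channel: R ≈ y = 0.37 m
Q = (1/n)·A·R^(2/3)·S^(1/2) = (1/0.019) × 15.88 × 0.3700^(2/3) × 0.0011^(1/2) = 14.28 m³/s
V = Q/A = 14.28/15.88 = 0.8997 m/s

0.900 m/s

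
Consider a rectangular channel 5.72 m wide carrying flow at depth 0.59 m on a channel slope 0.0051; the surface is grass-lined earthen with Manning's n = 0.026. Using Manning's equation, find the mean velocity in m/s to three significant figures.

A = b·y = 5.72 × 0.59 = 3.375 m²
P = b + 2y = 5.72 + 2×0.59 = 6.900 m
R = A/P = 3.375/6.900 = 0.4891 m
Q = (1/n)·A·R^(2/3)·S^(1/2) = (1/0.026) × 3.375 × 0.4891^(2/3) × 0.0051^(1/2) = 5.754 m³/s
V = Q/A = 5.754/3.375 = 1.705 m/s

1.71 m/s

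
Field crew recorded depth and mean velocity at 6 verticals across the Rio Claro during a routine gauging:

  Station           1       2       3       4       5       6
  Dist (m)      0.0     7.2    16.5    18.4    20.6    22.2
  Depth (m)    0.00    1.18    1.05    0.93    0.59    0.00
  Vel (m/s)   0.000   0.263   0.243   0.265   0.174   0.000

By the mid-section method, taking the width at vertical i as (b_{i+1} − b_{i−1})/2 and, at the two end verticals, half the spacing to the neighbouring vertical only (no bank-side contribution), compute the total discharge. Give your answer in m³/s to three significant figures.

4.69 m³/s

w_2 = (16.5 − 0.0)/2 = 8.25 m; q_2 = 0.263 × 1.18 × 8.25 = 2.560 m³/s
w_3 = (18.4 − 7.2)/2 = 5.6 m; q_3 = 0.243 × 1.05 × 5.6 = 1.429 m³/s
w_4 = (20.6 − 16.5)/2 = 2.05 m; q_4 = 0.265 × 0.93 × 2.05 = 0.5052 m³/s
w_5 = (22.2 − 18.4)/2 = 1.9 m; q_5 = 0.174 × 0.59 × 1.9 = 0.1951 m³/s
Stations 1, 6 contribute zero (depth or velocity is 0).
Q = Σ qᵢ = 4.689 m³/s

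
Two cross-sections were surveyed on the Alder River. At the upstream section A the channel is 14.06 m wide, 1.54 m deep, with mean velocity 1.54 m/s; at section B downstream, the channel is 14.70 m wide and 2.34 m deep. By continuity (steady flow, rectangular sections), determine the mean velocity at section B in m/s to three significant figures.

Q = A₁V₁ = (14.06×1.54) × 1.54 = 33.34 m³/s
A₂ = 14.70 × 2.34 = 34.40 m²
V₂ = Q/A₂ = 33.34/34.40 = 0.9694 m/s

0.969 m/s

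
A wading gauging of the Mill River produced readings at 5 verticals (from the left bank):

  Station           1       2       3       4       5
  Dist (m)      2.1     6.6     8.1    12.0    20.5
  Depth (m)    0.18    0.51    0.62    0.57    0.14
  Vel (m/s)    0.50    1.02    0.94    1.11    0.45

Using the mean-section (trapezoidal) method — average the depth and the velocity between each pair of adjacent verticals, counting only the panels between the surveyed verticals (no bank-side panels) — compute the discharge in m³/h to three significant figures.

Panel 1-2: Δb = 4.5 m, d̄ = (0.18+0.51)/2 = 0.345, v̄ = (0.50+1.02)/2 = 0.76 → q = 4.5×0.345×0.76 = 1.180 m³/s
Panel 2-3: Δb = 1.5 m, d̄ = (0.51+0.62)/2 = 0.565, v̄ = (1.02+0.94)/2 = 0.98 → q = 1.5×0.565×0.98 = 0.8306 m³/s
Panel 3-4: Δb = 3.9 m, d̄ = (0.62+0.57)/2 = 0.595, v̄ = (0.94+1.11)/2 = 1.025 → q = 3.9×0.595×1.025 = 2.379 m³/s
Panel 4-5: Δb = 8.5 m, d̄ = (0.57+0.14)/2 = 0.355, v̄ = (1.11+0.45)/2 = 0.78 → q = 8.5×0.355×0.78 = 2.354 m³/s
Q = Σ q = 6.743 m³/s
= 6.743 × 3600 = 24270 m³/h

24300 m³/h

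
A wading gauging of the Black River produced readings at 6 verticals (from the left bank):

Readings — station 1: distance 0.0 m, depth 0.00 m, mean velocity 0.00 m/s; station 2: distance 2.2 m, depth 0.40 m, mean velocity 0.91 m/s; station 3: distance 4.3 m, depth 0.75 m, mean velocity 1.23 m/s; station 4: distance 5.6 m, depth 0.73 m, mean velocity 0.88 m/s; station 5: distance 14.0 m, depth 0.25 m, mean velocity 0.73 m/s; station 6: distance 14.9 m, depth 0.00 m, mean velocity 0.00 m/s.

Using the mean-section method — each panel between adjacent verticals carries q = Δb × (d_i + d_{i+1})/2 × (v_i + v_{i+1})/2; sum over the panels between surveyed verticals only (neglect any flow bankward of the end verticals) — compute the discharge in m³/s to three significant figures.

Panel 1-2: Δb = 2.2 m, d̄ = (0.00+0.40)/2 = 0.2, v̄ = (0.00+0.91)/2 = 0.455 → q = 2.2×0.2×0.455 = 0.2002 m³/s
Panel 2-3: Δb = 2.1 m, d̄ = (0.40+0.75)/2 = 0.575, v̄ = (0.91+1.23)/2 = 1.07 → q = 2.1×0.575×1.07 = 1.292 m³/s
Panel 3-4: Δb = 1.3 m, d̄ = (0.75+0.73)/2 = 0.74, v̄ = (1.23+0.88)/2 = 1.055 → q = 1.3×0.74×1.055 = 1.015 m³/s
Panel 4-5: Δb = 8.4 m, d̄ = (0.73+0.25)/2 = 0.49, v̄ = (0.88+0.73)/2 = 0.805 → q = 8.4×0.49×0.805 = 3.313 m³/s
Panel 5-6: Δb = 0.9 m, d̄ = (0.25+0.00)/2 = 0.125, v̄ = (0.73+0.00)/2 = 0.365 → q = 0.9×0.125×0.365 = 0.04106 m³/s
Q = Σ q = 5.862 m³/s

5.86 m³/s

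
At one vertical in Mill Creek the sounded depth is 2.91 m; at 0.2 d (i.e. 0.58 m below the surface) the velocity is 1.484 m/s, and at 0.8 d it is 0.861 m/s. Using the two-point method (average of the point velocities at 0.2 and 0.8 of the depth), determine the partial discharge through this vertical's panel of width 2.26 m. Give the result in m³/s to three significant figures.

v̄ = (1.484 + 0.861) / 2 = 1.173 m/s
q = v̄ × d × w = 1.173 × 2.91 × 2.26 = 7.711 m³/s

7.71 m³/s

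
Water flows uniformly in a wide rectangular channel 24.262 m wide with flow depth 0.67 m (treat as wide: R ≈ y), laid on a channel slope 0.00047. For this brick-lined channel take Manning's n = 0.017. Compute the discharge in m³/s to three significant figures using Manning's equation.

A = b·y = 24.262 × 0.67 = 16.26 m²
Wide channel: R ≈ y = 0.67 m
Q = (1/n)·A·R^(2/3)·S^(1/2) = (1/0.017) × 16.26 × 0.6700^(2/3) × 0.00047^(1/2) = 15.87 m³/s

15.9 m³/s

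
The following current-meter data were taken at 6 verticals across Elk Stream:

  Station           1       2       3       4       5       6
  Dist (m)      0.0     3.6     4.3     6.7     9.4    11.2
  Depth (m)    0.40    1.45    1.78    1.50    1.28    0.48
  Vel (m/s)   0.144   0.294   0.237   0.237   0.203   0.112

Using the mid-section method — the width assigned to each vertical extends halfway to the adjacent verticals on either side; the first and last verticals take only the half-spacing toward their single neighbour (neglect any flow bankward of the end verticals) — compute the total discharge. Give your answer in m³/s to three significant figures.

w_1 = (3.6 − 0.0)/2 = 1.8 m; q_1 = 0.144 × 0.40 × 1.8 = 0.1037 m³/s
w_2 = (4.3 − 0.0)/2 = 2.15 m; q_2 = 0.294 × 1.45 × 2.15 = 0.9165 m³/s
w_3 = (6.7 − 3.6)/2 = 1.55 m; q_3 = 0.237 × 1.78 × 1.55 = 0.6539 m³/s
w_4 = (9.4 − 4.3)/2 = 2.55 m; q_4 = 0.237 × 1.50 × 2.55 = 0.9065 m³/s
w_5 = (11.2 − 6.7)/2 = 2.25 m; q_5 = 0.203 × 1.28 × 2.25 = 0.5846 m³/s
w_6 = (11.2 − 9.4)/2 = 0.9 m; q_6 = 0.112 × 0.48 × 0.9 = 0.04838 m³/s
Q = Σ qᵢ = 3.214 m³/s

3.21 m³/s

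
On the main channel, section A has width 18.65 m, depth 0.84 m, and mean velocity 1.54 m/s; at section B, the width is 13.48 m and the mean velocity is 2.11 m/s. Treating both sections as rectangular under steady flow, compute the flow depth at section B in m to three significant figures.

0.848 m

Q = A₁V₁ = (18.65×0.84) × 1.54 = 24.13 m³/s
d₂ = Q/(b₂ V₂) = 24.13/(13.48×2.11) = 0.8482 m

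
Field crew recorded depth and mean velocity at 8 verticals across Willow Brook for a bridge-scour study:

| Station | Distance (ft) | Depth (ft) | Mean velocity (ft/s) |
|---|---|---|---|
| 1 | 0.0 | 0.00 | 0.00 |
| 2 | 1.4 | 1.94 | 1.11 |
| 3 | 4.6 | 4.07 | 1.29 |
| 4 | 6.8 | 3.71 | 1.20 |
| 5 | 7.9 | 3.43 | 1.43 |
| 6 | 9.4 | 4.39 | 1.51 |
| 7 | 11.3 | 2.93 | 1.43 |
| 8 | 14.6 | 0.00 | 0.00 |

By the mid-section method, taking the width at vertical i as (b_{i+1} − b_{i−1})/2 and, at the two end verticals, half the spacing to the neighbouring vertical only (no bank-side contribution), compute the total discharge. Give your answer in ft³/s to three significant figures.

55.0 ft³/s

w_2 = (4.6 − 0.0)/2 = 2.3 ft; q_2 = 1.11 × 1.94 × 2.3 = 4.953 ft³/s
w_3 = (6.8 − 1.4)/2 = 2.7 ft; q_3 = 1.29 × 4.07 × 2.7 = 14.18 ft³/s
w_4 = (7.9 − 4.6)/2 = 1.65 ft; q_4 = 1.20 × 3.71 × 1.65 = 7.346 ft³/s
w_5 = (9.4 − 6.8)/2 = 1.3 ft; q_5 = 1.43 × 3.43 × 1.3 = 6.376 ft³/s
w_6 = (11.3 − 7.9)/2 = 1.7 ft; q_6 = 1.51 × 4.39 × 1.7 = 11.27 ft³/s
w_7 = (14.6 − 9.4)/2 = 2.6 ft; q_7 = 1.43 × 2.93 × 2.6 = 10.89 ft³/s
Stations 1, 8 contribute zero (depth or velocity is 0).
Q = Σ qᵢ = 55.01 ft³/s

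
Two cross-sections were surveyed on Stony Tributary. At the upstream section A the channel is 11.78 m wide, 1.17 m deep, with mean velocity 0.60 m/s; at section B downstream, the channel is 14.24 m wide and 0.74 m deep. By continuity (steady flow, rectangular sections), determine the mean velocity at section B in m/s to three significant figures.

Q = A₁V₁ = (11.78×1.17) × 0.60 = 8.270 m³/s
A₂ = 14.24 × 0.74 = 10.54 m²
V₂ = Q/A₂ = 8.270/10.54 = 0.7848 m/s

0.785 m/s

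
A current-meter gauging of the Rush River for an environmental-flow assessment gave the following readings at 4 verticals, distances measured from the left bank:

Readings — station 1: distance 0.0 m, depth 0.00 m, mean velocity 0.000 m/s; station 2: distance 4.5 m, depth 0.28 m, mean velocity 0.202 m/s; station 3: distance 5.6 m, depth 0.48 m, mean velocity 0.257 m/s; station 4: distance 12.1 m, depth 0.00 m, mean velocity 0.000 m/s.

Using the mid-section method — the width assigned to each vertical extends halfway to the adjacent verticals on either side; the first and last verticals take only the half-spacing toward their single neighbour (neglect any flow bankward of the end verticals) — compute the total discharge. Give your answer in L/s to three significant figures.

w_2 = (5.6 − 0.0)/2 = 2.8 m; q_2 = 0.202 × 0.28 × 2.8 = 0.1584 m³/s
w_3 = (12.1 − 4.5)/2 = 3.8 m; q_3 = 0.257 × 0.48 × 3.8 = 0.4688 m³/s
Stations 1, 4 contribute zero (depth or velocity is 0).
Q = Σ qᵢ = 0.6271 m³/s
= 0.6271 × 1000 = 627.1 L/s

627 L/s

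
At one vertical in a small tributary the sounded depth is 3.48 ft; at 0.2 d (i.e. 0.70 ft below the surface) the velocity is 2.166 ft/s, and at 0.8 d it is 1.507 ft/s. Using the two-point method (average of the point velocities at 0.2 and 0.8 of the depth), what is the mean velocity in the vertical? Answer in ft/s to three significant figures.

v̄ = (2.166 + 1.507) / 2 = 1.837 ft/s

1.84 ft/s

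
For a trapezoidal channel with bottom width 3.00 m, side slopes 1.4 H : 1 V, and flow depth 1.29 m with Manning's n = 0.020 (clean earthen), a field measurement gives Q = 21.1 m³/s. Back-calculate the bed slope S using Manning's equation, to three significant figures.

A = (b + z·y)·y = (3.00 + 1.4×1.29)×1.29 = 6.200 m²
P = b + 2y√(1+z²) = 3.00 + 2×1.29×√(1+1.4²) = 7.439 m
R = A/P = 6.200/7.439 = 0.8334 m
S = (Q·n / (1·A·R^(2/3)))² = (21.1×0.020 / (1×6.200×0.8856))² = 0.005907

0.00591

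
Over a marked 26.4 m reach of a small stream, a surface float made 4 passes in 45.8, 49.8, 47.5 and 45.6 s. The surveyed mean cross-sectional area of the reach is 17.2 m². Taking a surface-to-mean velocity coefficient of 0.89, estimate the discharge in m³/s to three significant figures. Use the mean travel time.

t̄ = (45.8 + 49.8 + 47.5 + 45.6) / 4 = 47.175 s
v_surface = L / t̄ = 26.4 / 47.175 = 0.5596 m/s
v_mean = 0.89 × 0.5596 = 0.4981 m/s
Q = A × v_mean = 17.2 × 0.4981 = 8.567 m³/s

8.57 m³/s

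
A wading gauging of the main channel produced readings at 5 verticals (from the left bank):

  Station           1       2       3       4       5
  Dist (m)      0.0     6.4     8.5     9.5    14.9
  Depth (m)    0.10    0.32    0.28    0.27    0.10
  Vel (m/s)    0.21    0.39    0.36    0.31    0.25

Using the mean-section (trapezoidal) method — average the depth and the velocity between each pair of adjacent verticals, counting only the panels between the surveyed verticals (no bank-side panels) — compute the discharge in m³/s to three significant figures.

1.01 m³/s

Panel 1-2: Δb = 6.4 m, d̄ = (0.10+0.32)/2 = 0.21, v̄ = (0.21+0.39)/2 = 0.3 → q = 6.4×0.21×0.3 = 0.4032 m³/s
Panel 2-3: Δb = 2.1 m, d̄ = (0.32+0.28)/2 = 0.3, v̄ = (0.39+0.36)/2 = 0.375 → q = 2.1×0.3×0.375 = 0.2363 m³/s
Panel 3-4: Δb = 1 m, d̄ = (0.28+0.27)/2 = 0.275, v̄ = (0.36+0.31)/2 = 0.335 → q = 1×0.275×0.335 = 0.09213 m³/s
Panel 4-5: Δb = 5.4 m, d̄ = (0.27+0.10)/2 = 0.185, v̄ = (0.31+0.25)/2 = 0.28 → q = 5.4×0.185×0.28 = 0.2797 m³/s
Q = Σ q = 1.011 m³/s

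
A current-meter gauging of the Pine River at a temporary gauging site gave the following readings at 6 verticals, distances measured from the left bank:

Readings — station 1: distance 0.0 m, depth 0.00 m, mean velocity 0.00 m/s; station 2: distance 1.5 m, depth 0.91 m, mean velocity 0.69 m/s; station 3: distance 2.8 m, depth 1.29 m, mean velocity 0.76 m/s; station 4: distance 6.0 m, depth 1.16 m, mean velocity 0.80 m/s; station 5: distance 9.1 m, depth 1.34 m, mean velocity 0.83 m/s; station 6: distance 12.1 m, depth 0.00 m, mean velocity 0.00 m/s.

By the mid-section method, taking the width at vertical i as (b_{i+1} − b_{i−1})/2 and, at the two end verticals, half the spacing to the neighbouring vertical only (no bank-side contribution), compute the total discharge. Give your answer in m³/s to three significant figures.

w_2 = (2.8 − 0.0)/2 = 1.4 m; q_2 = 0.69 × 0.91 × 1.4 = 0.8791 m³/s
w_3 = (6.0 − 1.5)/2 = 2.25 m; q_3 = 0.76 × 1.29 × 2.25 = 2.206 m³/s
w_4 = (9.1 − 2.8)/2 = 3.15 m; q_4 = 0.80 × 1.16 × 3.15 = 2.923 m³/s
w_5 = (12.1 − 6.0)/2 = 3.05 m; q_5 = 0.83 × 1.34 × 3.05 = 3.392 m³/s
Stations 1, 6 contribute zero (depth or velocity is 0).
Q = Σ qᵢ = 9.400 m³/s

9.40 m³/s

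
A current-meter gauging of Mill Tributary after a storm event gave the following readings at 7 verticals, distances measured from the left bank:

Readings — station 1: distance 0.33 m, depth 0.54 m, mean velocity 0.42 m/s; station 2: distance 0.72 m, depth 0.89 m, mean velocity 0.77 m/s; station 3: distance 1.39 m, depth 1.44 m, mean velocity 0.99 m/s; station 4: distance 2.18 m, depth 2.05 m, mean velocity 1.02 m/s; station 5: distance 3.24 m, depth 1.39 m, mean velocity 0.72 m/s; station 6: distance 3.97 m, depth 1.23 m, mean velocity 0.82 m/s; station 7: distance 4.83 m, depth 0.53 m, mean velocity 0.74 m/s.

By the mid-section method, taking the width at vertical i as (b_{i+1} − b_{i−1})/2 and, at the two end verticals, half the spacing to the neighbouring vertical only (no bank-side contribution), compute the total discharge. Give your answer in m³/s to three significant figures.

w_1 = (0.72 − 0.33)/2 = 0.195 m; q_1 = 0.42 × 0.54 × 0.195 = 0.04423 m³/s
w_2 = (1.39 − 0.33)/2 = 0.53 m; q_2 = 0.77 × 0.89 × 0.53 = 0.3632 m³/s
w_3 = (2.18 − 0.72)/2 = 0.73 m; q_3 = 0.99 × 1.44 × 0.73 = 1.041 m³/s
w_4 = (3.24 − 1.39)/2 = 0.925 m; q_4 = 1.02 × 2.05 × 0.925 = 1.934 m³/s
w_5 = (3.97 − 2.18)/2 = 0.895 m; q_5 = 0.72 × 1.39 × 0.895 = 0.8957 m³/s
w_6 = (4.83 − 3.24)/2 = 0.795 m; q_6 = 0.82 × 1.23 × 0.795 = 0.8018 m³/s
w_7 = (4.83 − 3.97)/2 = 0.43 m; q_7 = 0.74 × 0.53 × 0.43 = 0.1686 m³/s
Q = Σ qᵢ = 5.248 m³/s

5.25 m³/s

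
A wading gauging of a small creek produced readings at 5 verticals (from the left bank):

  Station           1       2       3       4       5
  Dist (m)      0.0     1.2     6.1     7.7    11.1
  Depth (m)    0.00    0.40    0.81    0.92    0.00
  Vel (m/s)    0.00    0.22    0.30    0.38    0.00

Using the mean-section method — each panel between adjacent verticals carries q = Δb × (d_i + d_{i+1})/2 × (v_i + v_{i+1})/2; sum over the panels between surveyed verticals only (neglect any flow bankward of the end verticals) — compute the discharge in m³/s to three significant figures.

1.56 m³/s

Panel 1-2: Δb = 1.2 m, d̄ = (0.00+0.40)/2 = 0.2, v̄ = (0.00+0.22)/2 = 0.11 → q = 1.2×0.2×0.11 = 0.02640 m³/s
Panel 2-3: Δb = 4.9 m, d̄ = (0.40+0.81)/2 = 0.605, v̄ = (0.22+0.30)/2 = 0.26 → q = 4.9×0.605×0.26 = 0.7708 m³/s
Panel 3-4: Δb = 1.6 m, d̄ = (0.81+0.92)/2 = 0.865, v̄ = (0.30+0.38)/2 = 0.34 → q = 1.6×0.865×0.34 = 0.4706 m³/s
Panel 4-5: Δb = 3.4 m, d̄ = (0.92+0.00)/2 = 0.46, v̄ = (0.38+0.00)/2 = 0.19 → q = 3.4×0.46×0.19 = 0.2972 m³/s
Q = Σ q = 1.565 m³/s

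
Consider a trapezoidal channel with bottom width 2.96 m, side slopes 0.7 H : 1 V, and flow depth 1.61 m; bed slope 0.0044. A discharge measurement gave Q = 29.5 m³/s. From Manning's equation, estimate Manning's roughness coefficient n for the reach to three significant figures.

A = (b + z·y)·y = (2.96 + 0.7×1.61)×1.61 = 6.580 m²
P = b + 2y√(1+z²) = 2.96 + 2×1.61×√(1+0.7²) = 6.891 m
R = A/P = 6.580/6.891 = 0.9549 m
n = (1/Q)·A·R^(2/3)·S^(1/2) = (1/29.5) × 6.580 × 0.9697 × 0.06633 = 0.01435

0.0143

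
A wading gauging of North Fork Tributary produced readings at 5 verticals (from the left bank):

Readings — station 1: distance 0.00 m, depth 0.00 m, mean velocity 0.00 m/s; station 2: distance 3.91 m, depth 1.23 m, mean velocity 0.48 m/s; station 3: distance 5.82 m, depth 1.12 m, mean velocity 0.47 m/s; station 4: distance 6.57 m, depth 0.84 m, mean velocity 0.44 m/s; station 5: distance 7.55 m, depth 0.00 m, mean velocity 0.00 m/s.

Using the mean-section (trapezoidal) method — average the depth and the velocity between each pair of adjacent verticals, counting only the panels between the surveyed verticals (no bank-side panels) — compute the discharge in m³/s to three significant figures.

Panel 1-2: Δb = 3.91 m, d̄ = (0.00+1.23)/2 = 0.615, v̄ = (0.00+0.48)/2 = 0.24 → q = 3.91×0.615×0.24 = 0.5771 m³/s
Panel 2-3: Δb = 1.91 m, d̄ = (1.23+1.12)/2 = 1.175, v̄ = (0.48+0.47)/2 = 0.475 → q = 1.91×1.175×0.475 = 1.066 m³/s
Panel 3-4: Δb = 0.75 m, d̄ = (1.12+0.84)/2 = 0.98, v̄ = (0.47+0.44)/2 = 0.455 → q = 0.75×0.98×0.455 = 0.3344 m³/s
Panel 4-5: Δb = 0.98 m, d̄ = (0.84+0.00)/2 = 0.42, v̄ = (0.44+0.00)/2 = 0.22 → q = 0.98×0.42×0.22 = 0.09055 m³/s
Q = Σ q = 2.068 m³/s

2.07 m³/s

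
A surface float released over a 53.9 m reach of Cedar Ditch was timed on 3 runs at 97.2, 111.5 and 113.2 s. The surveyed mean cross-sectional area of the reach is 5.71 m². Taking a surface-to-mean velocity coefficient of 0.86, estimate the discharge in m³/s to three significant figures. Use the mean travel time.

t̄ = (97.2 + 111.5 + 113.2) / 3 = 107.3 s
v_surface = L / t̄ = 53.9 / 107.3 = 0.5023 m/s
v_mean = 0.86 × 0.5023 = 0.4320 m/s
Q = A × v_mean = 5.71 × 0.4320 = 2.467 m³/s

2.47 m³/s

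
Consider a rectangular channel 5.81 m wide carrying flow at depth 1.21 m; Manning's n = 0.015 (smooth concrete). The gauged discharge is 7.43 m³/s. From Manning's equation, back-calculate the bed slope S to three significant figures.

A = b·y = 5.81 × 1.21 = 7.030 m²
P = b + 2y = 5.81 + 2×1.21 = 8.230 m
R = A/P = 7.030/8.230 = 0.8542 m
S = (Q·n / (1·A·R^(2/3)))² = (7.43×0.015 / (1×7.030×0.9003))² = 0.0003101

0.000310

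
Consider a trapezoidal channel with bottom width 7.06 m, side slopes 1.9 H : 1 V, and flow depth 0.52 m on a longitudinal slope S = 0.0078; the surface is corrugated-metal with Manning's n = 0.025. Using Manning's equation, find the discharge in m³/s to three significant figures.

8.69 m³/s

A = (b + z·y)·y = (7.06 + 1.9×0.52)×0.52 = 4.185 m²
P = b + 2y√(1+z²) = 7.06 + 2×0.52×√(1+1.9²) = 9.293 m
R = A/P = 4.185/9.293 = 0.4503 m
Q = (1/n)·A·R^(2/3)·S^(1/2) = (1/0.025) × 4.185 × 0.4503^(2/3) × 0.0078^(1/2) = 8.686 m³/s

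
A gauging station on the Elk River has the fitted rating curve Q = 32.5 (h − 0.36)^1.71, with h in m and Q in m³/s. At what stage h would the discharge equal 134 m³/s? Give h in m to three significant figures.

h − h₀ = (Q/C)^(1/b) = (134/32.5)^(1/1.71) = 2.290 m
h = 0.36 + 2.290 = 2.650 m

2.65 m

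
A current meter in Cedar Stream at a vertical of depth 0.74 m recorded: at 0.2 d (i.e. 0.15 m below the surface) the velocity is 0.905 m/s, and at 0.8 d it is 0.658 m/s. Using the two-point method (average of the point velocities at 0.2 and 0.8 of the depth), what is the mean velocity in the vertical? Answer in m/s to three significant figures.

0.782 m/s

v̄ = (0.905 + 0.658) / 2 = 0.7815 m/s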